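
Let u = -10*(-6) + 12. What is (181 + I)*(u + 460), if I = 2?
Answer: 97356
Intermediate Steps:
u = 72 (u = 60 + 12 = 72)
(181 + I)*(u + 460) = (181 + 2)*(72 + 460) = 183*532 = 97356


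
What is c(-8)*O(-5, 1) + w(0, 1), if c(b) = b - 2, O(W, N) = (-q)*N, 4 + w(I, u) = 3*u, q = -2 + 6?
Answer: 39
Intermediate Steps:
q = 4
w(I, u) = -4 + 3*u
O(W, N) = -4*N (O(W, N) = (-1*4)*N = -4*N)
c(b) = -2 + b
c(-8)*O(-5, 1) + w(0, 1) = (-2 - 8)*(-4*1) + (-4 + 3*1) = -10*(-4) + (-4 + 3) = 40 - 1 = 39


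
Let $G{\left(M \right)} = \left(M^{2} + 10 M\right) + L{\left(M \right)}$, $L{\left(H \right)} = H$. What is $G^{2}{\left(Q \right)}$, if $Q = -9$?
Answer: $324$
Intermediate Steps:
$G{\left(M \right)} = M^{2} + 11 M$ ($G{\left(M \right)} = \left(M^{2} + 10 M\right) + M = M^{2} + 11 M$)
$G^{2}{\left(Q \right)} = \left(- 9 \left(11 - 9\right)\right)^{2} = \left(\left(-9\right) 2\right)^{2} = \left(-18\right)^{2} = 324$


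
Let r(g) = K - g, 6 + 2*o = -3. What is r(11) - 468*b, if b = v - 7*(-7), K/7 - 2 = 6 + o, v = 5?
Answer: -50517/2 ≈ -25259.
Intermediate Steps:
o = -9/2 (o = -3 + (½)*(-3) = -3 - 3/2 = -9/2 ≈ -4.5000)
K = 49/2 (K = 14 + 7*(6 - 9/2) = 14 + 7*(3/2) = 14 + 21/2 = 49/2 ≈ 24.500)
r(g) = 49/2 - g
b = 54 (b = 5 - 7*(-7) = 5 + 49 = 54)
r(11) - 468*b = (49/2 - 1*11) - 468*54 = (49/2 - 11) - 25272 = 27/2 - 25272 = -50517/2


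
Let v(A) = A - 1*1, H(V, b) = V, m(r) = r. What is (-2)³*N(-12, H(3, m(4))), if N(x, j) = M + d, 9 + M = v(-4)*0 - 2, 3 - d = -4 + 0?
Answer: 32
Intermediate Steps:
v(A) = -1 + A (v(A) = A - 1 = -1 + A)
d = 7 (d = 3 - (-4 + 0) = 3 - 1*(-4) = 3 + 4 = 7)
M = -11 (M = -9 + ((-1 - 4)*0 - 2) = -9 + (-5*0 - 2) = -9 + (0 - 2) = -9 - 2 = -11)
N(x, j) = -4 (N(x, j) = -11 + 7 = -4)
(-2)³*N(-12, H(3, m(4))) = (-2)³*(-4) = -8*(-4) = 32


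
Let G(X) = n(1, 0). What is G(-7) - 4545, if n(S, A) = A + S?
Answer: -4544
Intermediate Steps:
G(X) = 1 (G(X) = 0 + 1 = 1)
G(-7) - 4545 = 1 - 4545 = -4544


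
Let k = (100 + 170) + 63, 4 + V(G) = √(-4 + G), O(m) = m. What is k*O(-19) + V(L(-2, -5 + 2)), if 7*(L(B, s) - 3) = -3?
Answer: -6331 + I*√70/7 ≈ -6331.0 + 1.1952*I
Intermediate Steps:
L(B, s) = 18/7 (L(B, s) = 3 + (⅐)*(-3) = 3 - 3/7 = 18/7)
V(G) = -4 + √(-4 + G)
k = 333 (k = 270 + 63 = 333)
k*O(-19) + V(L(-2, -5 + 2)) = 333*(-19) + (-4 + √(-4 + 18/7)) = -6327 + (-4 + √(-10/7)) = -6327 + (-4 + I*√70/7) = -6331 + I*√70/7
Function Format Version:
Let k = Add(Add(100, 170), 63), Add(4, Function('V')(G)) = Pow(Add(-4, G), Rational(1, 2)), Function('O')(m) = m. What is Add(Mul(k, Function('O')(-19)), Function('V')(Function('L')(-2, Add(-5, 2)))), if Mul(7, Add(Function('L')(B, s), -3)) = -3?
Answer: Add(-6331, Mul(Rational(1, 7), I, Pow(70, Rational(1, 2)))) ≈ Add(-6331.0, Mul(1.1952, I))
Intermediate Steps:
Function('L')(B, s) = Rational(18, 7) (Function('L')(B, s) = Add(3, Mul(Rational(1, 7), -3)) = Add(3, Rational(-3, 7)) = Rational(18, 7))
Function('V')(G) = Add(-4, Pow(Add(-4, G), Rational(1, 2)))
k = 333 (k = Add(270, 63) = 333)
Add(Mul(k, Function('O')(-19)), Function('V')(Function('L')(-2, Add(-5, 2)))) = Add(Mul(333, -19), Add(-4, Pow(Add(-4, Rational(18, 7)), Rational(1, 2)))) = Add(-6327, Add(-4, Pow(Rational(-10, 7), Rational(1, 2)))) = Add(-6327, Add(-4, Mul(Rational(1, 7), I, Pow(70, Rational(1, 2))))) = Add(-6331, Mul(Rational(1, 7), I, Pow(70, Rational(1, 2))))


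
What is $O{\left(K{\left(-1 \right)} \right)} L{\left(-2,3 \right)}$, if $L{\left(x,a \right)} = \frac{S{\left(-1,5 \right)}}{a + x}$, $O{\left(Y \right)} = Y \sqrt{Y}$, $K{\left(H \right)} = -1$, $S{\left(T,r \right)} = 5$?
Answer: $- 5 i \approx - 5.0 i$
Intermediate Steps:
$O{\left(Y \right)} = Y^{\frac{3}{2}}$
$L{\left(x,a \right)} = \frac{5}{a + x}$
$O{\left(K{\left(-1 \right)} \right)} L{\left(-2,3 \right)} = \left(-1\right)^{\frac{3}{2}} \frac{5}{3 - 2} = - i \frac{5}{1} = - i 5 \cdot 1 = - i 5 = - 5 i$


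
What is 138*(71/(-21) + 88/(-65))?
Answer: -297298/455 ≈ -653.40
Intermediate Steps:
138*(71/(-21) + 88/(-65)) = 138*(71*(-1/21) + 88*(-1/65)) = 138*(-71/21 - 88/65) = 138*(-6463/1365) = -297298/455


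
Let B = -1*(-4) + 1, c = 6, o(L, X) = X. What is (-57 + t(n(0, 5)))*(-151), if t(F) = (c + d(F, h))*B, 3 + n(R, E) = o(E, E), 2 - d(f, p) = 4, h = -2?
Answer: 5587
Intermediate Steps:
d(f, p) = -2 (d(f, p) = 2 - 1*4 = 2 - 4 = -2)
n(R, E) = -3 + E
B = 5 (B = 4 + 1 = 5)
t(F) = 20 (t(F) = (6 - 2)*5 = 4*5 = 20)
(-57 + t(n(0, 5)))*(-151) = (-57 + 20)*(-151) = -37*(-151) = 5587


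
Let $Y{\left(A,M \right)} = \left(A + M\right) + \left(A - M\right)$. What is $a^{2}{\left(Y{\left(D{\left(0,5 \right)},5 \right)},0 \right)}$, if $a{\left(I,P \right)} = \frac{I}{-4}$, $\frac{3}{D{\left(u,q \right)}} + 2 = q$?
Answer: $\frac{1}{4} \approx 0.25$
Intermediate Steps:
$D{\left(u,q \right)} = \frac{3}{-2 + q}$
$Y{\left(A,M \right)} = 2 A$
$a{\left(I,P \right)} = - \frac{I}{4}$ ($a{\left(I,P \right)} = I \left(- \frac{1}{4}\right) = - \frac{I}{4}$)
$a^{2}{\left(Y{\left(D{\left(0,5 \right)},5 \right)},0 \right)} = \left(- \frac{2 \frac{3}{-2 + 5}}{4}\right)^{2} = \left(- \frac{2 \cdot \frac{3}{3}}{4}\right)^{2} = \left(- \frac{2 \cdot 3 \cdot \frac{1}{3}}{4}\right)^{2} = \left(- \frac{2 \cdot 1}{4}\right)^{2} = \left(\left(- \frac{1}{4}\right) 2\right)^{2} = \left(- \frac{1}{2}\right)^{2} = \frac{1}{4}$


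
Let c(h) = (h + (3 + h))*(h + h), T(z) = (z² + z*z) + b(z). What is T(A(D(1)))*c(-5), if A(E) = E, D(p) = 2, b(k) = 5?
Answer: 910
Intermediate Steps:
T(z) = 5 + 2*z² (T(z) = (z² + z*z) + 5 = (z² + z²) + 5 = 2*z² + 5 = 5 + 2*z²)
c(h) = 2*h*(3 + 2*h) (c(h) = (3 + 2*h)*(2*h) = 2*h*(3 + 2*h))
T(A(D(1)))*c(-5) = (5 + 2*2²)*(2*(-5)*(3 + 2*(-5))) = (5 + 2*4)*(2*(-5)*(3 - 10)) = (5 + 8)*(2*(-5)*(-7)) = 13*70 = 910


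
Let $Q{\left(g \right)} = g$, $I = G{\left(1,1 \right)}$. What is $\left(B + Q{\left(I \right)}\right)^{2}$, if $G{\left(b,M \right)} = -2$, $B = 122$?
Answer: $14400$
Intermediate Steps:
$I = -2$
$\left(B + Q{\left(I \right)}\right)^{2} = \left(122 - 2\right)^{2} = 120^{2} = 14400$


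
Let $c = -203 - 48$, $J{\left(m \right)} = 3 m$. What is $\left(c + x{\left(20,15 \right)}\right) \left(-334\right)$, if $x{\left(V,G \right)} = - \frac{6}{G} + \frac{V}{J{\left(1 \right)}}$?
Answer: $\frac{1226114}{15} \approx 81741.0$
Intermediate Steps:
$c = -251$ ($c = -203 - 48 = -251$)
$x{\left(V,G \right)} = - \frac{6}{G} + \frac{V}{3}$ ($x{\left(V,G \right)} = - \frac{6}{G} + \frac{V}{3 \cdot 1} = - \frac{6}{G} + \frac{V}{3}$)
$\left(c + x{\left(20,15 \right)}\right) \left(-334\right) = \left(-251 + \left(- \frac{6}{15} + \frac{1}{3} \cdot 20\right)\right) \left(-334\right) = \left(-251 + \left(\left(-6\right) \frac{1}{15} + \frac{20}{3}\right)\right) \left(-334\right) = \left(-251 + \left(- \frac{2}{5} + \frac{20}{3}\right)\right) \left(-334\right) = \left(-251 + \frac{94}{15}\right) \left(-334\right) = \left(- \frac{3671}{15}\right) \left(-334\right) = \frac{1226114}{15}$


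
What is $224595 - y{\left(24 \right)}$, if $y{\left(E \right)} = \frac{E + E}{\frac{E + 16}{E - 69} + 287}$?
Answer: $\frac{578331693}{2575} \approx 2.2459 \cdot 10^{5}$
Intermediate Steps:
$y{\left(E \right)} = \frac{2 E}{287 + \frac{16 + E}{-69 + E}}$ ($y{\left(E \right)} = \frac{2 E}{\frac{16 + E}{-69 + E} + 287} = \frac{2 E}{287 + \frac{16 + E}{-69 + E}}$)
$224595 - y{\left(24 \right)} = 224595 - 2 \cdot 24 \frac{1}{-19787 + 288 \cdot 24} \left(-69 + 24\right) = 224595 - 2 \cdot 24 \frac{1}{-19787 + 6912} \left(-45\right) = 224595 - 2 \cdot 24 \frac{1}{-12875} \left(-45\right) = 224595 - 2 \cdot 24 \left(- \frac{1}{12875}\right) \left(-45\right) = 224595 - \frac{432}{2575} = \frac{578331693}{2575}$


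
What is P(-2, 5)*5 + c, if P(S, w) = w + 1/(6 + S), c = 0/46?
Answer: 105/4 ≈ 26.250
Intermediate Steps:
c = 0 (c = 0*(1/46) = 0)
P(-2, 5)*5 + c = ((1 + 6*5 - 2*5)/(6 - 2))*5 + 0 = ((1 + 30 - 10)/4)*5 + 0 = ((¼)*21)*5 + 0 = (21/4)*5 + 0 = 105/4 + 0 = 105/4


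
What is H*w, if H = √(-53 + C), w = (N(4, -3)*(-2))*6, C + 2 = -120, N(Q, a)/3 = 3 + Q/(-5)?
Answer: -396*I*√7 ≈ -1047.7*I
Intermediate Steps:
N(Q, a) = 9 - 3*Q/5 (N(Q, a) = 3*(3 + Q/(-5)) = 3*(3 + Q*(-⅕)) = 3*(3 - Q/5) = 9 - 3*Q/5)
C = -122 (C = -2 - 120 = -122)
w = -396/5 (w = ((9 - ⅗*4)*(-2))*6 = ((9 - 12/5)*(-2))*6 = ((33/5)*(-2))*6 = -66/5*6 = -396/5 ≈ -79.200)
H = 5*I*√7 (H = √(-53 - 122) = √(-175) = 5*I*√7 ≈ 13.229*I)
H*w = (5*I*√7)*(-396/5) = -396*I*√7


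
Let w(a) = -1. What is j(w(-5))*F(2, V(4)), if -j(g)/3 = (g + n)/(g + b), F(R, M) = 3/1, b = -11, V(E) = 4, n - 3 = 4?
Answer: 9/2 ≈ 4.5000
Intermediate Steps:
n = 7 (n = 3 + 4 = 7)
F(R, M) = 3 (F(R, M) = 3*1 = 3)
j(g) = -3*(7 + g)/(-11 + g) (j(g) = -3*(g + 7)/(g - 11) = -3*(7 + g)/(-11 + g))
j(w(-5))*F(2, V(4)) = (3*(-7 - 1*(-1))/(-11 - 1))*3 = (3*(-7 + 1)/(-12))*3 = (3*(-1/12)*(-6))*3 = (3/2)*3 = 9/2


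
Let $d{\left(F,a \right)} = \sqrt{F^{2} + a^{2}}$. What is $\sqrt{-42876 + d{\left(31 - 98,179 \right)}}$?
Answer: $\sqrt{-42876 + \sqrt{36530}} \approx 206.6 i$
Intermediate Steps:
$\sqrt{-42876 + d{\left(31 - 98,179 \right)}} = \sqrt{-42876 + \sqrt{\left(31 - 98\right)^{2} + 179^{2}}} = \sqrt{-42876 + \sqrt{\left(31 - 98\right)^{2} + 32041}} = \sqrt{-42876 + \sqrt{\left(-67\right)^{2} + 32041}} = \sqrt{-42876 + \sqrt{4489 + 32041}} = \sqrt{-42876 + \sqrt{36530}}$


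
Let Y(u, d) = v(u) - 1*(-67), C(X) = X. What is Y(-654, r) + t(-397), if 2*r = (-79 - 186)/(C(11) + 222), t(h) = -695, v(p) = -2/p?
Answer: -205355/327 ≈ -628.00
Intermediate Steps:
r = -265/466 (r = ((-79 - 186)/(11 + 222))/2 = (-265/233)/2 = (-265*1/233)/2 = (1/2)*(-265/233) = -265/466 ≈ -0.56867)
Y(u, d) = 67 - 2/u (Y(u, d) = -2/u - 1*(-67) = -2/u + 67 = 67 - 2/u)
Y(-654, r) + t(-397) = (67 - 2/(-654)) - 695 = (67 - 2*(-1/654)) - 695 = (67 + 1/327) - 695 = 21910/327 - 695 = -205355/327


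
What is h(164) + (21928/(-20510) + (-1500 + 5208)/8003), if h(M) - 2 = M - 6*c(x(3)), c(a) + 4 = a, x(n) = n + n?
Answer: 12589178458/82070765 ≈ 153.39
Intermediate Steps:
x(n) = 2*n
c(a) = -4 + a
h(M) = -10 + M (h(M) = 2 + (M - 6*(-4 + 2*3)) = 2 + (M - 6*(-4 + 6)) = 2 + (M - 6*2) = 2 + (M - 12) = 2 + (-12 + M) = -10 + M)
h(164) + (21928/(-20510) + (-1500 + 5208)/8003) = (-10 + 164) + (21928/(-20510) + (-1500 + 5208)/8003) = 154 + (21928*(-1/20510) + 3708*(1/8003)) = 154 + (-10964/10255 + 3708/8003) = 154 - 49719352/82070765 = 12589178458/82070765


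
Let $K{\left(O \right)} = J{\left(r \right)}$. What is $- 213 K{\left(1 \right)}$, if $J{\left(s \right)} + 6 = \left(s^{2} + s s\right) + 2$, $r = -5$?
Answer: $-9798$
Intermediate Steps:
$J{\left(s \right)} = -4 + 2 s^{2}$ ($J{\left(s \right)} = -6 + \left(\left(s^{2} + s s\right) + 2\right) = -6 + \left(\left(s^{2} + s^{2}\right) + 2\right) = -6 + \left(2 s^{2} + 2\right) = -6 + \left(2 + 2 s^{2}\right) = -4 + 2 s^{2}$)
$K{\left(O \right)} = 46$ ($K{\left(O \right)} = -4 + 2 \left(-5\right)^{2} = -4 + 2 \cdot 25 = -4 + 50 = 46$)
$- 213 K{\left(1 \right)} = \left(-213\right) 46 = -9798$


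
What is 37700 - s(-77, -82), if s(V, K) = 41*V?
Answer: 40857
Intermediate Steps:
37700 - s(-77, -82) = 37700 - 41*(-77) = 37700 - 1*(-3157) = 37700 + 3157 = 40857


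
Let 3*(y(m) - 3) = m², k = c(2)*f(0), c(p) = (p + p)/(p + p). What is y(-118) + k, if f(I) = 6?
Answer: 13951/3 ≈ 4650.3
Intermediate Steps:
c(p) = 1 (c(p) = (2*p)/((2*p)) = (2*p)*(1/(2*p)) = 1)
k = 6 (k = 1*6 = 6)
y(m) = 3 + m²/3
y(-118) + k = (3 + (⅓)*(-118)²) + 6 = (3 + (⅓)*13924) + 6 = (3 + 13924/3) + 6 = 13933/3 + 6 = 13951/3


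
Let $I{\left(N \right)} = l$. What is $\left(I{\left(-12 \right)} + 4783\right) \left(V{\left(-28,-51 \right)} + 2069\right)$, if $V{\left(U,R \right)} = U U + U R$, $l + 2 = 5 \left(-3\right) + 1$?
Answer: $20407527$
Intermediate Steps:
$l = -16$ ($l = -2 + \left(5 \left(-3\right) + 1\right) = -2 + \left(-15 + 1\right) = -2 - 14 = -16$)
$I{\left(N \right)} = -16$
$V{\left(U,R \right)} = U^{2} + R U$
$\left(I{\left(-12 \right)} + 4783\right) \left(V{\left(-28,-51 \right)} + 2069\right) = \left(-16 + 4783\right) \left(- 28 \left(-51 - 28\right) + 2069\right) = 4767 \left(\left(-28\right) \left(-79\right) + 2069\right) = 4767 \left(2212 + 2069\right) = 4767 \cdot 4281 = 20407527$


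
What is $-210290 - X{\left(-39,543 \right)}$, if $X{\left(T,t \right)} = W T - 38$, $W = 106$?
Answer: $-206118$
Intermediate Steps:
$X{\left(T,t \right)} = -38 + 106 T$ ($X{\left(T,t \right)} = 106 T - 38 = -38 + 106 T$)
$-210290 - X{\left(-39,543 \right)} = -210290 - \left(-38 + 106 \left(-39\right)\right) = -210290 - \left(-38 - 4134\right) = -210290 - -4172 = -210290 + 4172 = -206118$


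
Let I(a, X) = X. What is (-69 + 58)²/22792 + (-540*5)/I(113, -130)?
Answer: 559583/26936 ≈ 20.775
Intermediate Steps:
(-69 + 58)²/22792 + (-540*5)/I(113, -130) = (-69 + 58)²/22792 - 540*5/(-130) = (-11)²*(1/22792) - 2700*(-1/130) = 121*(1/22792) + 270/13 = 11/2072 + 270/13 = 559583/26936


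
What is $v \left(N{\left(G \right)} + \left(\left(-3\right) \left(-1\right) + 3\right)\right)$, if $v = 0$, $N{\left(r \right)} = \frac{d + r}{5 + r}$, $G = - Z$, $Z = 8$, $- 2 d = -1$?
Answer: $0$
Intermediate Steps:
$d = \frac{1}{2}$ ($d = \left(- \frac{1}{2}\right) \left(-1\right) = \frac{1}{2} \approx 0.5$)
$G = -8$ ($G = \left(-1\right) 8 = -8$)
$N{\left(r \right)} = \frac{\frac{1}{2} + r}{5 + r}$
$v \left(N{\left(G \right)} + \left(\left(-3\right) \left(-1\right) + 3\right)\right) = 0 \left(\frac{\frac{1}{2} - 8}{5 - 8} + \left(\left(-3\right) \left(-1\right) + 3\right)\right) = 0 \left(\frac{1}{-3} \left(- \frac{15}{2}\right) + \left(3 + 3\right)\right) = 0 \left(\left(- \frac{1}{3}\right) \left(- \frac{15}{2}\right) + 6\right) = 0 \left(\frac{5}{2} + 6\right) = 0 \cdot \frac{17}{2} = 0$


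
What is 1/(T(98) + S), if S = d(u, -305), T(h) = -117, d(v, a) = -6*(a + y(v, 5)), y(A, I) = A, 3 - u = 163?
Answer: 1/2673 ≈ 0.00037411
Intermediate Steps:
u = -160 (u = 3 - 1*163 = 3 - 163 = -160)
d(v, a) = -6*a - 6*v (d(v, a) = -6*(a + v) = -6*a - 6*v)
S = 2790 (S = -6*(-305) - 6*(-160) = 1830 + 960 = 2790)
1/(T(98) + S) = 1/(-117 + 2790) = 1/2673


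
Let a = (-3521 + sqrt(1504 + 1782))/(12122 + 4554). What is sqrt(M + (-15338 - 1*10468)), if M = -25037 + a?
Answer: sqrt(-3534734130741 + 4169*sqrt(3286))/8338 ≈ 225.48*I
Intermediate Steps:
a = -3521/16676 + sqrt(3286)/16676 (a = (-3521 + sqrt(3286))/16676 = (-3521 + sqrt(3286))*(1/16676) = -3521/16676 + sqrt(3286)/16676 ≈ -0.20770)
M = -417520533/16676 + sqrt(3286)/16676 (M = -25037 + (-3521/16676 + sqrt(3286)/16676) = -417520533/16676 + sqrt(3286)/16676 ≈ -25037.)
sqrt(M + (-15338 - 1*10468)) = sqrt((-417520533/16676 + sqrt(3286)/16676) + (-15338 - 1*10468)) = sqrt((-417520533/16676 + sqrt(3286)/16676) + (-15338 - 10468)) = sqrt((-417520533/16676 + sqrt(3286)/16676) - 25806) = sqrt(-847861389/16676 + sqrt(3286)/16676)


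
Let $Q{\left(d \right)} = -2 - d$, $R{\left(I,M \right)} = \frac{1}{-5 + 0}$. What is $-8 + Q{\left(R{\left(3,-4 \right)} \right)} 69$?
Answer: $- \frac{661}{5} \approx -132.2$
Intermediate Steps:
$R{\left(I,M \right)} = - \frac{1}{5}$ ($R{\left(I,M \right)} = \frac{1}{-5} = - \frac{1}{5}$)
$-8 + Q{\left(R{\left(3,-4 \right)} \right)} 69 = -8 + \left(-2 - - \frac{1}{5}\right) 69 = -8 + \left(-2 + \frac{1}{5}\right) 69 = -8 - \frac{621}{5} = - \frac{661}{5}$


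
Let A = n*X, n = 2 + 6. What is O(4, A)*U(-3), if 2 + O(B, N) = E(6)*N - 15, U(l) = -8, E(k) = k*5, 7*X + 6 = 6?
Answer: 136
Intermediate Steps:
X = 0 (X = -6/7 + (1/7)*6 = -6/7 + 6/7 = 0)
E(k) = 5*k
n = 8
A = 0 (A = 8*0 = 0)
O(B, N) = -17 + 30*N (O(B, N) = -2 + ((5*6)*N - 15) = -2 + (30*N - 15) = -2 + (-15 + 30*N) = -17 + 30*N)
O(4, A)*U(-3) = (-17 + 30*0)*(-8) = (-17 + 0)*(-8) = -17*(-8) = 136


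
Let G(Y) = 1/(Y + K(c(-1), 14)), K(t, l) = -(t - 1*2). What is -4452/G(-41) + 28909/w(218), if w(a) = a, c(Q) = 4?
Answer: 41761957/218 ≈ 1.9157e+5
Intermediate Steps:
K(t, l) = 2 - t (K(t, l) = -(t - 2) = -(-2 + t) = 2 - t)
G(Y) = 1/(-2 + Y) (G(Y) = 1/(Y + (2 - 1*4)) = 1/(Y + (2 - 4)) = 1/(Y - 2) = 1/(-2 + Y))
-4452/G(-41) + 28909/w(218) = -4452/(1/(-2 - 41)) + 28909/218 = -4452/(1/(-43)) + 28909*(1/218) = -4452/(-1/43) + 28909/218 = -4452*(-43) + 28909/218 = 191436 + 28909/218 = 41761957/218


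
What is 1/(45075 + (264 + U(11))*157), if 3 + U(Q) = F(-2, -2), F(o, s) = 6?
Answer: 1/86994 ≈ 1.1495e-5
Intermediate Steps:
U(Q) = 3 (U(Q) = -3 + 6 = 3)
1/(45075 + (264 + U(11))*157) = 1/(45075 + (264 + 3)*157) = 1/(45075 + 267*157) = 1/(45075 + 41919) = 1/86994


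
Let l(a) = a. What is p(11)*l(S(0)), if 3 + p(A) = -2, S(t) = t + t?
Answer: 0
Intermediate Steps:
S(t) = 2*t
p(A) = -5 (p(A) = -3 - 2 = -5)
p(11)*l(S(0)) = -10*0 = -5*0 = 0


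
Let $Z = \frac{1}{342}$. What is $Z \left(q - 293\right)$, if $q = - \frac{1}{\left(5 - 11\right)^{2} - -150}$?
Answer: $- \frac{54499}{63612} \approx -0.85674$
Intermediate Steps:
$Z = \frac{1}{342} \approx 0.002924$
$q = - \frac{1}{186}$ ($q = - \frac{1}{\left(-6\right)^{2} + 150} = - \frac{1}{36 + 150} = - \frac{1}{186} \approx -0.0053763$)
$Z \left(q - 293\right) = \frac{- \frac{1}{186} - 293}{342} = \frac{1}{342} \left(- \frac{54499}{186}\right) = - \frac{54499}{63612}$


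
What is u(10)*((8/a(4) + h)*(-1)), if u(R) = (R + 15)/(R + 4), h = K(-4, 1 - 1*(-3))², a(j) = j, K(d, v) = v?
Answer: -225/7 ≈ -32.143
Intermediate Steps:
h = 16 (h = (1 - 1*(-3))² = (1 + 3)² = 4² = 16)
u(R) = (15 + R)/(4 + R)
u(10)*((8/a(4) + h)*(-1)) = ((15 + 10)/(4 + 10))*((8/4 + 16)*(-1)) = (25/14)*((8*(¼) + 16)*(-1)) = ((1/14)*25)*((2 + 16)*(-1)) = 25*(18*(-1))/14 = (25/14)*(-18) = -225/7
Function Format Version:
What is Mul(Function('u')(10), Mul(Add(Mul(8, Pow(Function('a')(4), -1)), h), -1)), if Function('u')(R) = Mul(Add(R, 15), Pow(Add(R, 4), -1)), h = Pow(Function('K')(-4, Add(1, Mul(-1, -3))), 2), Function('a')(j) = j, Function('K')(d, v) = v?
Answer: Rational(-225, 7) ≈ -32.143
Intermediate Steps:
h = 16 (h = Pow(Add(1, Mul(-1, -3)), 2) = Pow(Add(1, 3), 2) = Pow(4, 2) = 16)
Function('u')(R) = Mul(Pow(Add(4, R), -1), Add(15, R)) (Function('u')(R) = Mul(Add(15, R), Pow(Add(4, R), -1)) = Mul(Pow(Add(4, R), -1), Add(15, R)))
Mul(Function('u')(10), Mul(Add(Mul(8, Pow(Function('a')(4), -1)), h), -1)) = Mul(Mul(Pow(Add(4, 10), -1), Add(15, 10)), Mul(Add(Mul(8, Pow(4, -1)), 16), -1)) = Mul(Mul(Pow(14, -1), 25), Mul(Add(Mul(8, Rational(1, 4)), 16), -1)) = Mul(Mul(Rational(1, 14), 25), Mul(Add(2, 16), -1)) = Mul(Rational(25, 14), Mul(18, -1)) = Mul(Rational(25, 14), -18) = Rational(-225, 7)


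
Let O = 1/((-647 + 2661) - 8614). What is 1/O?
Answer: -6600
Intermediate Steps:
O = -1/6600 (O = 1/(2014 - 8614) = 1/(-6600) = -1/6600 ≈ -0.00015152)
1/O = 1/(-1/6600) = -6600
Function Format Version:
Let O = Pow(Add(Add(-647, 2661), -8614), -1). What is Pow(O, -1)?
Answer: -6600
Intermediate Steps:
O = Rational(-1, 6600) (O = Pow(Add(2014, -8614), -1) = Pow(-6600, -1) = Rational(-1, 6600) ≈ -0.00015152)
Pow(O, -1) = Pow(Rational(-1, 6600), -1) = -6600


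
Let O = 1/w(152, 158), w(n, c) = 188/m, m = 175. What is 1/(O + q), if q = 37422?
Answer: 188/7035511 ≈ 2.6722e-5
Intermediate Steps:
w(n, c) = 188/175
O = 175/188 (O = 1/(188/175) = 175/188 ≈ 0.93085)
1/(O + q) = 1/(175/188 + 37422) = 1/(7035511/188) = 188/7035511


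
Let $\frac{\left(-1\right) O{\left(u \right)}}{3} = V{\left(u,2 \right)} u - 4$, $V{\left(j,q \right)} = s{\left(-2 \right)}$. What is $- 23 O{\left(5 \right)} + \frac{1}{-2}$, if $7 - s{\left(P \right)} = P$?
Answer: $\frac{5657}{2} \approx 2828.5$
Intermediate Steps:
$s{\left(P \right)} = 7 - P$
$V{\left(j,q \right)} = 9$ ($V{\left(j,q \right)} = 7 - -2 = 7 + 2 = 9$)
$O{\left(u \right)} = 12 - 27 u$ ($O{\left(u \right)} = - 3 \left(9 u - 4\right) = - 3 \left(-4 + 9 u\right) = 12 - 27 u$)
$- 23 O{\left(5 \right)} + \frac{1}{-2} = - 23 \left(12 - 135\right) + \frac{1}{-2} = - 23 \left(12 - 135\right) - \frac{1}{2} = \left(-23\right) \left(-123\right) - \frac{1}{2} = 2829 - \frac{1}{2} = \frac{5657}{2}$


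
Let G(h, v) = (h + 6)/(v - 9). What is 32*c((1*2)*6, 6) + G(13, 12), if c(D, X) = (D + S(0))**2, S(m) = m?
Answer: 13843/3 ≈ 4614.3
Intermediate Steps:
G(h, v) = (6 + h)/(-9 + v)
c(D, X) = D**2 (c(D, X) = (D + 0)**2 = D**2)
32*c((1*2)*6, 6) + G(13, 12) = 32*((1*2)*6)**2 + (6 + 13)/(-9 + 12) = 32*(2*6)**2 + 19/3 = 32*12**2 + (1/3)*19 = 32*144 + 19/3 = 4608 + 19/3 = 13843/3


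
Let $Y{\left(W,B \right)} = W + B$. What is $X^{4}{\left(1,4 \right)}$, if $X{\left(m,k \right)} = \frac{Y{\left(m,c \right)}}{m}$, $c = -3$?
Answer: $16$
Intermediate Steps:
$Y{\left(W,B \right)} = B + W$
$X{\left(m,k \right)} = \frac{-3 + m}{m}$
$X^{4}{\left(1,4 \right)} = \left(\frac{-3 + 1}{1}\right)^{4} = \left(1 \left(-2\right)\right)^{4} = \left(-2\right)^{4} = 16$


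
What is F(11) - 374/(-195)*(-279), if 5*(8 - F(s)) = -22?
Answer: -33976/65 ≈ -522.71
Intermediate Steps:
F(s) = 62/5 (F(s) = 8 - 1/5*(-22) = 8 + 22/5 = 62/5)
F(11) - 374/(-195)*(-279) = 62/5 - 374/(-195)*(-279) = 62/5 - 374*(-1/195)*(-279) = 62/5 + (374/195)*(-279) = 62/5 - 34782/65 = -33976/65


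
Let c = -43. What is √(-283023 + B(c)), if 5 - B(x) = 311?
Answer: 3*I*√31481 ≈ 532.29*I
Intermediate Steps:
B(x) = -306 (B(x) = 5 - 1*311 = 5 - 311 = -306)
√(-283023 + B(c)) = √(-283023 - 306) = √(-283329) = 3*I*√31481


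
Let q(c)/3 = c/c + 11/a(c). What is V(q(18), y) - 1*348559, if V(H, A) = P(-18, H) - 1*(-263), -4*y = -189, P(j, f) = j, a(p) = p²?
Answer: -348314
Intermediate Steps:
y = 189/4 (y = -¼*(-189) = 189/4 ≈ 47.250)
q(c) = 3 + 33/c² (q(c) = 3*(c/c + 11/(c²)) = 3*(1 + 11/c²) = 3 + 33/c²)
V(H, A) = 245 (V(H, A) = -18 - 1*(-263) = -18 + 263 = 245)
V(q(18), y) - 1*348559 = 245 - 1*348559 = 245 - 348559 = -348314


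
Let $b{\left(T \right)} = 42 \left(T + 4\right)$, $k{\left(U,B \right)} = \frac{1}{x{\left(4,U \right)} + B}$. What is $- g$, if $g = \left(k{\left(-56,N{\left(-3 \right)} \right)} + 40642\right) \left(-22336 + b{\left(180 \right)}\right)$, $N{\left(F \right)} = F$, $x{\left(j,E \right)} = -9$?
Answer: $\frac{1781091356}{3} \approx 5.937 \cdot 10^{8}$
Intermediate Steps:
$k{\left(U,B \right)} = \frac{1}{-9 + B}$
$b{\left(T \right)} = 168 + 42 T$ ($b{\left(T \right)} = 42 \left(4 + T\right) = 168 + 42 T$)
$g = - \frac{1781091356}{3}$ ($g = \left(\frac{1}{-9 - 3} + 40642\right) \left(-22336 + \left(168 + 42 \cdot 180\right)\right) = \left(\frac{1}{-12} + 40642\right) \left(-22336 + \left(168 + 7560\right)\right) = \left(- \frac{1}{12} + 40642\right) \left(-22336 + 7728\right) = \frac{487703}{12} \left(-14608\right) = - \frac{1781091356}{3} \approx -5.937 \cdot 10^{8}$)
$- g = \left(-1\right) \left(- \frac{1781091356}{3}\right) = \frac{1781091356}{3}$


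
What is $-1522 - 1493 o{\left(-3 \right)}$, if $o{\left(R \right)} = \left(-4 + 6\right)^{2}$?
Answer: $-7494$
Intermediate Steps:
$o{\left(R \right)} = 4$ ($o{\left(R \right)} = 2^{2} = 4$)
$-1522 - 1493 o{\left(-3 \right)} = -1522 - 5972 = -7494$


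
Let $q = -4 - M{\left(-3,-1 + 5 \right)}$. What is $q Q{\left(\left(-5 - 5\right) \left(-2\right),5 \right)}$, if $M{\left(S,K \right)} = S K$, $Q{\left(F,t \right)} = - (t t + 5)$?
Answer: $-240$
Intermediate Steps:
$Q{\left(F,t \right)} = -5 - t^{2}$ ($Q{\left(F,t \right)} = - (t^{2} + 5) = - (5 + t^{2}) = -5 - t^{2}$)
$M{\left(S,K \right)} = K S$
$q = 8$ ($q = -4 - \left(-1 + 5\right) \left(-3\right) = -4 - 4 \left(-3\right) = -4 - -12 = -4 + 12 = 8$)
$q Q{\left(\left(-5 - 5\right) \left(-2\right),5 \right)} = 8 \left(-5 - 5^{2}\right) = 8 \left(-5 - 25\right) = 8 \left(-30\right) = -240$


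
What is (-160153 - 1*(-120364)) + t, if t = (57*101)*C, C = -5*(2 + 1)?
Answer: -126144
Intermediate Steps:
C = -15 (C = -5*3 = -15)
t = -86355 (t = (57*101)*(-15) = 5757*(-15) = -86355)
(-160153 - 1*(-120364)) + t = (-160153 - 1*(-120364)) - 86355 = (-160153 + 120364) - 86355 = -39789 - 86355 = -126144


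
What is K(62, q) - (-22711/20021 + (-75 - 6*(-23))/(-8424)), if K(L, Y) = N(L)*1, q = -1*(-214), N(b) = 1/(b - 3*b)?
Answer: 658642019/580929336 ≈ 1.1338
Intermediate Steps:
N(b) = -1/(2*b) (N(b) = 1/(-2*b) = -1/(2*b))
q = 214
K(L, Y) = -1/(2*L) (K(L, Y) = -1/(2*L)*1 = -1/(2*L))
K(62, q) - (-22711/20021 + (-75 - 6*(-23))/(-8424)) = -1/2/62 - (-22711/20021 + (-75 - 6*(-23))/(-8424)) = -1/2*1/62 - (-22711*1/20021 + (-75 + 138)*(-1/8424)) = -1/124 - (-22711/20021 + 63*(-1/8424)) = -1/124 - (-22711/20021 - 7/936) = -1/124 - 1*(-21397643/18739656) = -1/124 + 21397643/18739656 = 658642019/580929336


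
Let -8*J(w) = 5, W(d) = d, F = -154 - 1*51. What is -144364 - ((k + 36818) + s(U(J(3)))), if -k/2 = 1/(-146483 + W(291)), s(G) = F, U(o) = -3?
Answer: -13228694793/73096 ≈ -1.8098e+5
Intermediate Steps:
F = -205 (F = -154 - 51 = -205)
J(w) = -5/8 (J(w) = -⅛*5 = -5/8)
s(G) = -205
k = 1/73096 (k = -2/(-146483 + 291) = -2/(-146192) = -2*(-1/146192) = 1/73096 ≈ 1.3681e-5)
-144364 - ((k + 36818) + s(U(J(3)))) = -144364 - ((1/73096 + 36818) - 205) = -144364 - (2691248529/73096 - 205) = -144364 - 1*2676263849/73096 = -144364 - 2676263849/73096 = -13228694793/73096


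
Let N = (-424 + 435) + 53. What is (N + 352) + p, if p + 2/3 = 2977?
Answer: 10177/3 ≈ 3392.3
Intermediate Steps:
p = 8929/3 (p = -⅔ + 2977 = 8929/3 ≈ 2976.3)
N = 64 (N = 11 + 53 = 64)
(N + 352) + p = (64 + 352) + 8929/3 = 416 + 8929/3 = 10177/3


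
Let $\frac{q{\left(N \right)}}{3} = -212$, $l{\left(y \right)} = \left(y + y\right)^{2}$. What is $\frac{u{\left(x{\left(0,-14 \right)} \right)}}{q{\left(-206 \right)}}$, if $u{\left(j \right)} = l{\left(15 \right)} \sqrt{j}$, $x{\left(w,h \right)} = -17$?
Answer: $- \frac{75 i \sqrt{17}}{53} \approx - 5.8346 i$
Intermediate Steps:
$l{\left(y \right)} = 4 y^{2}$ ($l{\left(y \right)} = \left(2 y\right)^{2} = 4 y^{2}$)
$q{\left(N \right)} = -636$ ($q{\left(N \right)} = 3 \left(-212\right) = -636$)
$u{\left(j \right)} = 900 \sqrt{j}$ ($u{\left(j \right)} = 4 \cdot 15^{2} \sqrt{j} = 4 \cdot 225 \sqrt{j} = 900 \sqrt{j}$)
$\frac{u{\left(x{\left(0,-14 \right)} \right)}}{q{\left(-206 \right)}} = \frac{900 \sqrt{-17}}{-636} = 900 i \sqrt{17} \left(- \frac{1}{636}\right) = - \frac{75 i \sqrt{17}}{53}$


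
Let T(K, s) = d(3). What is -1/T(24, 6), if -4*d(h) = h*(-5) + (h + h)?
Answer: -4/9 ≈ -0.44444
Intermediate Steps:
d(h) = 3*h/4 (d(h) = -(h*(-5) + (h + h))/4 = -(-5*h + 2*h)/4 = -(-3)*h/4 = 3*h/4)
T(K, s) = 9/4 (T(K, s) = (¾)*3 = 9/4)
-1/T(24, 6) = -1/9/4 = -1*4/9 = -4/9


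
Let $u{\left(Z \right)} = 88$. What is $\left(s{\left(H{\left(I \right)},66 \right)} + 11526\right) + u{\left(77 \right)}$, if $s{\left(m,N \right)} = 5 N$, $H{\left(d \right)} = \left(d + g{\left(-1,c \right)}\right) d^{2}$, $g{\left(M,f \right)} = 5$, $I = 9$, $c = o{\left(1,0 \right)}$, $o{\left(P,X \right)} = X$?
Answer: $11944$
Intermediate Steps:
$c = 0$
$H{\left(d \right)} = d^{2} \left(5 + d\right)$ ($H{\left(d \right)} = \left(d + 5\right) d^{2} = \left(5 + d\right) d^{2} = d^{2} \left(5 + d\right)$)
$\left(s{\left(H{\left(I \right)},66 \right)} + 11526\right) + u{\left(77 \right)} = \left(5 \cdot 66 + 11526\right) + 88 = \left(330 + 11526\right) + 88 = 11856 + 88 = 11944$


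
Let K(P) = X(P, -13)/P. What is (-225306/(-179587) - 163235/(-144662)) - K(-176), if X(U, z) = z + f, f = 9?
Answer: 1348988504077/571547121068 ≈ 2.3602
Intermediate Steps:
X(U, z) = 9 + z (X(U, z) = z + 9 = 9 + z)
K(P) = -4/P (K(P) = (9 - 13)/P = -4/P)
(-225306/(-179587) - 163235/(-144662)) - K(-176) = (-225306/(-179587) - 163235/(-144662)) - (-4)/(-176) = (-225306*(-1/179587) - 163235*(-1/144662)) - (-4)*(-1)/176 = (225306/179587 + 163235/144662) - 1*1/44 = 61908100517/25979414594 - 1/44 = 1348988504077/571547121068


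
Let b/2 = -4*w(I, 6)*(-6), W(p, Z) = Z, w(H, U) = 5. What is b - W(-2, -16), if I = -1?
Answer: 256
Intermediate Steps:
b = 240 (b = 2*(-4*5*(-6)) = 2*(-20*(-6)) = 2*120 = 240)
b - W(-2, -16) = 240 - 1*(-16) = 240 + 16 = 256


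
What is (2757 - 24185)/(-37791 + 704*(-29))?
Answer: 21428/58207 ≈ 0.36813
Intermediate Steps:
(2757 - 24185)/(-37791 + 704*(-29)) = -21428/(-37791 - 20416) = -21428/(-58207) = -21428*(-1/58207) = 21428/58207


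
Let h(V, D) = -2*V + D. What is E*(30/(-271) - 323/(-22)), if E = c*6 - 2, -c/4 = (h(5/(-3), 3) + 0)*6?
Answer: -39700961/2981 ≈ -13318.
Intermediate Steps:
h(V, D) = D - 2*V
c = -152 (c = -4*((3 - 10/(-3)) + 0)*6 = -4*((3 - 10*(-1)/3) + 0)*6 = -4*((3 - 2*(-5/3)) + 0)*6 = -4*((3 + 10/3) + 0)*6 = -4*(19/3 + 0)*6 = -76*6/3 = -4*38 = -152)
E = -914 (E = -152*6 - 2 = -912 - 2 = -914)
E*(30/(-271) - 323/(-22)) = -914*(30/(-271) - 323/(-22)) = -914*(30*(-1/271) - 323*(-1/22)) = -914*(-30/271 + 323/22) = -914*86873/5962 = -39700961/2981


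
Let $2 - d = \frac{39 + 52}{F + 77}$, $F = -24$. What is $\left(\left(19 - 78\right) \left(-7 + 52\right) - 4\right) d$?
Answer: $- \frac{39885}{53} \approx -752.55$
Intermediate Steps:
$d = \frac{15}{53}$ ($d = 2 - \frac{39 + 52}{-24 + 77} = 2 - \frac{91}{53} = \frac{15}{53} \approx 0.28302$)
$\left(\left(19 - 78\right) \left(-7 + 52\right) - 4\right) d = \left(\left(19 - 78\right) \left(-7 + 52\right) - 4\right) \frac{15}{53} = \left(\left(-59\right) 45 - 4\right) \frac{15}{53} = \left(-2655 - 4\right) \frac{15}{53} = \left(-2659\right) \frac{15}{53} = - \frac{39885}{53}$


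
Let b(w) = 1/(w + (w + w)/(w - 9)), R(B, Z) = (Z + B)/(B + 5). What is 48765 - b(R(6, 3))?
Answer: 1657955/34 ≈ 48763.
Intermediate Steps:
R(B, Z) = (B + Z)/(5 + B)
b(w) = 1/(w + 2*w/(-9 + w)) (b(w) = 1/(w + (2*w)/(-9 + w)) = 1/(w + 2*w/(-9 + w)))
48765 - b(R(6, 3)) = 48765 - (-9 + (6 + 3)/(5 + 6))/(((6 + 3)/(5 + 6))*(-7 + (6 + 3)/(5 + 6))) = 48765 - (-9 + 9/11)/((9/11)*(-7 + 9/11)) = 48765 - (-9 + (1/11)*9)/(((1/11)*9)*(-7 + (1/11)*9)) = 48765 - (-9 + 9/11)/(9/11*(-7 + 9/11)) = 48765 - 11*(-90)/(9*(-68/11)*11) = 48765 - 11*(-11)*(-90)/(9*68*11) = 48765 - 1*55/34 = 48765 - 55/34 = 1657955/34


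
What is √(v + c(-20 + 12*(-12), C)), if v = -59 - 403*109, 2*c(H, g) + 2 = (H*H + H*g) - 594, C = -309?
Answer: I*√5498 ≈ 74.148*I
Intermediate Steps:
c(H, g) = -298 + H²/2 + H*g/2 (c(H, g) = -1 + ((H*H + H*g) - 594)/2 = -1 + ((H² + H*g) - 594)/2 = -1 + (-594 + H² + H*g)/2 = -1 + (-297 + H²/2 + H*g/2) = -298 + H²/2 + H*g/2)
v = -43986 (v = -59 - 43927 = -43986)
√(v + c(-20 + 12*(-12), C)) = √(-43986 + (-298 + (-20 + 12*(-12))²/2 + (½)*(-20 + 12*(-12))*(-309))) = √(-43986 + (-298 + (-20 - 144)²/2 + (½)*(-20 - 144)*(-309))) = √(-43986 + (-298 + (½)*(-164)² + (½)*(-164)*(-309))) = √(-43986 + (-298 + (½)*26896 + 25338)) = √(-43986 + (-298 + 13448 + 25338)) = √(-43986 + 38488) = √(-5498) = I*√5498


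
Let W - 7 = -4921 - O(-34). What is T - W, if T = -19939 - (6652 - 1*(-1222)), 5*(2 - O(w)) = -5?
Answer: -22896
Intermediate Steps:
O(w) = 3 (O(w) = 2 - ⅕*(-5) = 2 + 1 = 3)
T = -27813 (T = -19939 - (6652 + 1222) = -19939 - 1*7874 = -19939 - 7874 = -27813)
W = -4917 (W = 7 + (-4921 - 1*3) = 7 + (-4921 - 3) = 7 - 4924 = -4917)
T - W = -27813 - 1*(-4917) = -27813 + 4917 = -22896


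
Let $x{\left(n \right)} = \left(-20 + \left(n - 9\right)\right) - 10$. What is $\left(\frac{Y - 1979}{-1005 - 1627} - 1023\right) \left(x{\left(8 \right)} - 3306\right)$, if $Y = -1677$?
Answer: $\frac{23863810}{7} \approx 3.4091 \cdot 10^{6}$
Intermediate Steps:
$x{\left(n \right)} = -39 + n$ ($x{\left(n \right)} = \left(-20 + \left(-9 + n\right)\right) - 10 = \left(-29 + n\right) - 10 = -39 + n$)
$\left(\frac{Y - 1979}{-1005 - 1627} - 1023\right) \left(x{\left(8 \right)} - 3306\right) = \left(\frac{-1677 - 1979}{-1005 - 1627} - 1023\right) \left(\left(-39 + 8\right) - 3306\right) = \left(- \frac{3656}{-2632} - 1023\right) \left(-31 - 3306\right) = \left(\left(-3656\right) \left(- \frac{1}{2632}\right) - 1023\right) \left(-3337\right) = \left(\frac{457}{329} - 1023\right) \left(-3337\right) = \left(- \frac{336110}{329}\right) \left(-3337\right) = \frac{23863810}{7}$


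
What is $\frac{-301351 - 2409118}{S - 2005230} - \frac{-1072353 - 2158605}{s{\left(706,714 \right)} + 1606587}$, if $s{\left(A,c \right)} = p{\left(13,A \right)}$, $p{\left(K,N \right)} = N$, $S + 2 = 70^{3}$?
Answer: $\frac{9727119628673}{2671693857976} \approx 3.6408$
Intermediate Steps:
$S = 342998$ ($S = -2 + 70^{3} = -2 + 343000 = 342998$)
$s{\left(A,c \right)} = A$
$\frac{-301351 - 2409118}{S - 2005230} - \frac{-1072353 - 2158605}{s{\left(706,714 \right)} + 1606587} = \frac{-301351 - 2409118}{342998 - 2005230} - \frac{-1072353 - 2158605}{706 + 1606587} = - \frac{2710469}{-1662232} - - \frac{3230958}{1607293} = \left(-2710469\right) \left(- \frac{1}{1662232}\right) - \left(-3230958\right) \frac{1}{1607293} = \frac{2710469}{1662232} - - \frac{3230958}{1607293} = \frac{2710469}{1662232} + \frac{3230958}{1607293} = \frac{9727119628673}{2671693857976}$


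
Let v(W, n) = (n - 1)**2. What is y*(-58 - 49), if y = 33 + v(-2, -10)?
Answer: -16478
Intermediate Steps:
v(W, n) = (-1 + n)**2
y = 154 (y = 33 + (-1 - 10)**2 = 33 + (-11)**2 = 33 + 121 = 154)
y*(-58 - 49) = 154*(-58 - 49) = 154*(-107) = -16478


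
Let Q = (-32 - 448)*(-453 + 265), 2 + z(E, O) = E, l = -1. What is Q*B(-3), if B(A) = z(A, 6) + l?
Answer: -541440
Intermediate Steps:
z(E, O) = -2 + E
B(A) = -3 + A (B(A) = (-2 + A) - 1 = -3 + A)
Q = 90240 (Q = -480*(-188) = 90240)
Q*B(-3) = 90240*(-3 - 3) = 90240*(-6) = -541440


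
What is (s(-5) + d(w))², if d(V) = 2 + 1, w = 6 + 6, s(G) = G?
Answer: 4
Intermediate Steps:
w = 12
d(V) = 3
(s(-5) + d(w))² = (-5 + 3)² = (-2)² = 4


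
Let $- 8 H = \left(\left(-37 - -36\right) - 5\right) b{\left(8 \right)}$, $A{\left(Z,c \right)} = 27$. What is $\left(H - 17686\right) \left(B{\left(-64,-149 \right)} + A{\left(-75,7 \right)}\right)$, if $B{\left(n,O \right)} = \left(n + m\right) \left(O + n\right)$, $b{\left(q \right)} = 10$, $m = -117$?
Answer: $-682036530$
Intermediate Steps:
$B{\left(n,O \right)} = \left(-117 + n\right) \left(O + n\right)$ ($B{\left(n,O \right)} = \left(n - 117\right) \left(O + n\right) = \left(-117 + n\right) \left(O + n\right)$)
$H = \frac{15}{2}$ ($H = - \frac{\left(\left(-37 - -36\right) - 5\right) 10}{8} = - \frac{\left(\left(-37 + 36\right) - 5\right) 10}{8} = - \frac{\left(-1 - 5\right) 10}{8} = - \frac{\left(-6\right) 10}{8} = \left(- \frac{1}{8}\right) \left(-60\right) = \frac{15}{2} \approx 7.5$)
$\left(H - 17686\right) \left(B{\left(-64,-149 \right)} + A{\left(-75,7 \right)}\right) = \left(\frac{15}{2} - 17686\right) \left(\left(\left(-64\right)^{2} - -17433 - -7488 - -9536\right) + 27\right) = - \frac{35357 \left(\left(4096 + 17433 + 7488 + 9536\right) + 27\right)}{2} = - \frac{35357 \left(38553 + 27\right)}{2} = \left(- \frac{35357}{2}\right) 38580 = -682036530$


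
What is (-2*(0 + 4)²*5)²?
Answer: 25600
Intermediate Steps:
(-2*(0 + 4)²*5)² = (-2*4²*5)² = (-2*16*5)² = (-32*5)² = (-160)² = 25600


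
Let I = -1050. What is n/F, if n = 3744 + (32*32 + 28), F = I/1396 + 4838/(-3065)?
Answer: -10260418520/4986049 ≈ -2057.8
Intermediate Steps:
F = -4986049/2139370 (F = -1050/1396 + 4838/(-3065) = -1050*1/1396 + 4838*(-1/3065) = -525/698 - 4838/3065 = -4986049/2139370 ≈ -2.3306)
n = 4796 (n = 3744 + (1024 + 28) = 3744 + 1052 = 4796)
n/F = 4796/(-4986049/2139370) = 4796*(-2139370/4986049) = -10260418520/4986049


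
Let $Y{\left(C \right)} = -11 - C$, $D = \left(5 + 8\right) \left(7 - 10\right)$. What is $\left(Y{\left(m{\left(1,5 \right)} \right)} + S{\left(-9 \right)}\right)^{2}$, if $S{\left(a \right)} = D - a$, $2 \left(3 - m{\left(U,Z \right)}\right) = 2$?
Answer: $1849$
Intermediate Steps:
$D = -39$ ($D = 13 \left(-3\right) = -39$)
$m{\left(U,Z \right)} = 2$ ($m{\left(U,Z \right)} = 3 - 1 = 2$)
$S{\left(a \right)} = -39 - a$
$\left(Y{\left(m{\left(1,5 \right)} \right)} + S{\left(-9 \right)}\right)^{2} = \left(\left(-11 - 2\right) - 30\right)^{2} = \left(\left(-11 - 2\right) + \left(-39 + 9\right)\right)^{2} = \left(-13 - 30\right)^{2} = \left(-43\right)^{2} = 1849$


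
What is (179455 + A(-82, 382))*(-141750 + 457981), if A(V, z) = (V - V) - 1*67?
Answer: 56728046628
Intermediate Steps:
A(V, z) = -67 (A(V, z) = 0 - 67 = -67)
(179455 + A(-82, 382))*(-141750 + 457981) = (179455 - 67)*(-141750 + 457981) = 179388*316231 = 56728046628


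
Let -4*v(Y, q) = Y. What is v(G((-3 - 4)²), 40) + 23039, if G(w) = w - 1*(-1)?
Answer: 46053/2 ≈ 23027.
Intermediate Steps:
G(w) = 1 + w (G(w) = w + 1 = 1 + w)
v(Y, q) = -Y/4
v(G((-3 - 4)²), 40) + 23039 = -(1 + (-3 - 4)²)/4 + 23039 = -(1 + (-7)²)/4 + 23039 = -(1 + 49)/4 + 23039 = -¼*50 + 23039 = -25/2 + 23039 = 46053/2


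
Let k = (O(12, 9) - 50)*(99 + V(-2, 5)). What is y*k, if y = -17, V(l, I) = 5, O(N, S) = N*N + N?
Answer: -187408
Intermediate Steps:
O(N, S) = N + N**2 (O(N, S) = N**2 + N = N + N**2)
k = 11024 (k = (12*(1 + 12) - 50)*(99 + 5) = (12*13 - 50)*104 = (156 - 50)*104 = 106*104 = 11024)
y*k = -17*11024 = -187408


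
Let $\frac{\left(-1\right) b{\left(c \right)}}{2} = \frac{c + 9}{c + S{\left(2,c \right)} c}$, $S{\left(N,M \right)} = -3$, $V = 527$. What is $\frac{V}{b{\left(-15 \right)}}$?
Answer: $\frac{2635}{2} \approx 1317.5$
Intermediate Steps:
$b{\left(c \right)} = \frac{9 + c}{c}$ ($b{\left(c \right)} = - 2 \frac{c + 9}{c - 3 c} = - 2 \frac{9 + c}{\left(-2\right) c} = - 2 \left(9 + c\right) \left(- \frac{1}{2 c}\right) = - 2 \left(- \frac{9 + c}{2 c}\right) = \frac{9 + c}{c}$)
$\frac{V}{b{\left(-15 \right)}} = \frac{527}{\frac{1}{-15} \left(9 - 15\right)} = \frac{527}{\left(- \frac{1}{15}\right) \left(-6\right)} = \frac{527}{\frac{2}{5}} = 527 \cdot \frac{5}{2} = \frac{2635}{2}$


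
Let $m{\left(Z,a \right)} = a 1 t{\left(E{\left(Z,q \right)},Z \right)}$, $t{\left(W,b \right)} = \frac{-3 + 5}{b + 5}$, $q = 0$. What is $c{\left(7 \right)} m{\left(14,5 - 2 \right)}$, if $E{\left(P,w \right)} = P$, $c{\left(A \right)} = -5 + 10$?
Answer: $\frac{30}{19} \approx 1.5789$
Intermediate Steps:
$c{\left(A \right)} = 5$
$t{\left(W,b \right)} = \frac{2}{5 + b}$
$m{\left(Z,a \right)} = \frac{2 a}{5 + Z}$ ($m{\left(Z,a \right)} = a 1 \frac{2}{5 + Z} = a \frac{2}{5 + Z} = \frac{2 a}{5 + Z}$)
$c{\left(7 \right)} m{\left(14,5 - 2 \right)} = 5 \frac{2 \left(5 - 2\right)}{5 + 14} = 5 \cdot 2 \cdot 3 \cdot \frac{1}{19} = 5 \cdot \frac{6}{19} = \frac{30}{19}$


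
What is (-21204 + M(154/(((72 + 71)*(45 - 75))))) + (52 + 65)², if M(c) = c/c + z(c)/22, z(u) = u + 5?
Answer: -1465186/195 ≈ -7513.8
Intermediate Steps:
z(u) = 5 + u
M(c) = 27/22 + c/22 (M(c) = c/c + (5 + c)/22 = 1 + (5 + c)*(1/22) = 1 + (5/22 + c/22) = 27/22 + c/22)
(-21204 + M(154/(((72 + 71)*(45 - 75))))) + (52 + 65)² = (-21204 + (27/22 + (154/(((72 + 71)*(45 - 75))))/22)) + (52 + 65)² = (-21204 + (27/22 + (154/((143*(-30))))/22)) + 117² = (-21204 + (27/22 + (154/(-4290))/22)) + 13689 = (-21204 + (27/22 + (154*(-1/4290))/22)) + 13689 = (-21204 + (27/22 + (1/22)*(-7/195))) + 13689 = (-21204 + (27/22 - 7/4290)) + 13689 = (-21204 + 239/195) + 13689 = -4134541/195 + 13689 = -1465186/195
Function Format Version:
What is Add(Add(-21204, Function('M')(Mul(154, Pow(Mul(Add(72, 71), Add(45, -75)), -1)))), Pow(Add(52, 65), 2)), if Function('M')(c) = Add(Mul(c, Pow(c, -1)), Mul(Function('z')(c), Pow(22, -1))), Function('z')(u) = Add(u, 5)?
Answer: Rational(-1465186, 195) ≈ -7513.8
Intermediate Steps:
Function('z')(u) = Add(5, u)
Function('M')(c) = Add(Rational(27, 22), Mul(Rational(1, 22), c)) (Function('M')(c) = Add(Mul(c, Pow(c, -1)), Mul(Add(5, c), Pow(22, -1))) = Add(1, Mul(Add(5, c), Rational(1, 22))) = Add(1, Add(Rational(5, 22), Mul(Rational(1, 22), c))) = Add(Rational(27, 22), Mul(Rational(1, 22), c)))
Add(Add(-21204, Function('M')(Mul(154, Pow(Mul(Add(72, 71), Add(45, -75)), -1)))), Pow(Add(52, 65), 2)) = Add(Add(-21204, Add(Rational(27, 22), Mul(Rational(1, 22), Mul(154, Pow(Mul(Add(72, 71), Add(45, -75)), -1))))), Pow(Add(52, 65), 2)) = Add(Add(-21204, Add(Rational(27, 22), Mul(Rational(1, 22), Mul(154, Pow(Mul(143, -30), -1))))), Pow(117, 2)) = Add(Add(-21204, Add(Rational(27, 22), Mul(Rational(1, 22), Mul(154, Pow(-4290, -1))))), 13689) = Add(Add(-21204, Add(Rational(27, 22), Mul(Rational(1, 22), Mul(154, Rational(-1, 4290))))), 13689) = Add(Add(-21204, Add(Rational(27, 22), Mul(Rational(1, 22), Rational(-7, 195)))), 13689) = Add(Add(-21204, Add(Rational(27, 22), Rational(-7, 4290))), 13689) = Add(Add(-21204, Rational(239, 195)), 13689) = Add(Rational(-4134541, 195), 13689) = Rational(-1465186, 195)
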